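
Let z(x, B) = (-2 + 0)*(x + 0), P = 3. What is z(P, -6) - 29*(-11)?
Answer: 313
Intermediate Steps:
z(x, B) = -2*x
z(P, -6) - 29*(-11) = -2*3 - 29*(-11) = -6 + 319 = 313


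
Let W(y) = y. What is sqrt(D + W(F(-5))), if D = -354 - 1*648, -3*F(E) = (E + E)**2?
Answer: I*sqrt(9318)/3 ≈ 32.177*I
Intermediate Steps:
F(E) = -4*E**2/3 (F(E) = -(E + E)**2/3 = -4*E**2/3)
D = -1002 (D = -354 - 648 = -1002)
sqrt(D + W(F(-5))) = sqrt(-1002 - 4/3*(-5)**2) = sqrt(-1002 - 4/3*25) = sqrt(-1002 - 100/3) = sqrt(-3106/3) = I*sqrt(9318)/3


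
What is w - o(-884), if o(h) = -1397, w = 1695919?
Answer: 1697316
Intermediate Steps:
w - o(-884) = 1695919 - 1*(-1397) = 1695919 + 1397 = 1697316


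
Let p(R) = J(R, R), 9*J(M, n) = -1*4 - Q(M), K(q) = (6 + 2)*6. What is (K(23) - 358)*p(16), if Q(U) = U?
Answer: 6200/9 ≈ 688.89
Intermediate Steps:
K(q) = 48 (K(q) = 8*6 = 48)
J(M, n) = -4/9 - M/9 (J(M, n) = (-1*4 - M)/9 = (-4 - M)/9 = -4/9 - M/9)
p(R) = -4/9 - R/9
(K(23) - 358)*p(16) = (48 - 358)*(-4/9 - ⅑*16) = -310*(-4/9 - 16/9) = -310*(-20/9) = 6200/9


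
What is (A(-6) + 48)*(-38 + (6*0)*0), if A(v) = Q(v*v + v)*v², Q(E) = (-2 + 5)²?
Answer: -14136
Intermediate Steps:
Q(E) = 9 (Q(E) = 3² = 9)
A(v) = 9*v²
(A(-6) + 48)*(-38 + (6*0)*0) = (9*(-6)² + 48)*(-38 + (6*0)*0) = (9*36 + 48)*(-38 + 0*0) = (324 + 48)*(-38 + 0) = 372*(-38) = -14136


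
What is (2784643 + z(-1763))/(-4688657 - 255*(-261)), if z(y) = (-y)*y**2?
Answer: -2741243295/2311051 ≈ -1186.1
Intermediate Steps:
z(y) = -y**3
(2784643 + z(-1763))/(-4688657 - 255*(-261)) = (2784643 - 1*(-1763)**3)/(-4688657 - 255*(-261)) = (2784643 - 1*(-5479701947))/(-4688657 + 66555) = (2784643 + 5479701947)/(-4622102) = 5482486590*(-1/4622102) = -2741243295/2311051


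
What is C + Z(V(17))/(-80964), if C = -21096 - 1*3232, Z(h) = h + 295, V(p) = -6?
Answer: -1969692481/80964 ≈ -24328.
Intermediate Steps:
Z(h) = 295 + h
C = -24328 (C = -21096 - 3232 = -24328)
C + Z(V(17))/(-80964) = -24328 + (295 - 6)/(-80964) = -24328 + 289*(-1/80964) = -24328 - 289/80964 = -1969692481/80964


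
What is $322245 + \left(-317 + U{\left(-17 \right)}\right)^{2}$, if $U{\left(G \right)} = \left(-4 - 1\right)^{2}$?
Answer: $407509$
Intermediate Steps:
$U{\left(G \right)} = 25$ ($U{\left(G \right)} = \left(-5\right)^{2} = 25$)
$322245 + \left(-317 + U{\left(-17 \right)}\right)^{2} = 322245 + \left(-317 + 25\right)^{2} = 322245 + \left(-292\right)^{2} = 322245 + 85264 = 407509$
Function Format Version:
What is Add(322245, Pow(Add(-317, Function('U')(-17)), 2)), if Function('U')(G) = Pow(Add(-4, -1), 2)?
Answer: 407509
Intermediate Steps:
Function('U')(G) = 25 (Function('U')(G) = Pow(-5, 2) = 25)
Add(322245, Pow(Add(-317, Function('U')(-17)), 2)) = Add(322245, Pow(Add(-317, 25), 2)) = Add(322245, Pow(-292, 2)) = Add(322245, 85264) = 407509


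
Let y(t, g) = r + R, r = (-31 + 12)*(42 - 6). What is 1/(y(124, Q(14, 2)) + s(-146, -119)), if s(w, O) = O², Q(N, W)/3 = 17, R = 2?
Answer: 1/13479 ≈ 7.4190e-5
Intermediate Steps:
r = -684 (r = -19*36 = -684)
Q(N, W) = 51 (Q(N, W) = 3*17 = 51)
y(t, g) = -682 (y(t, g) = -684 + 2 = -682)
1/(y(124, Q(14, 2)) + s(-146, -119)) = 1/(-682 + (-119)²) = 1/(-682 + 14161) = 1/13479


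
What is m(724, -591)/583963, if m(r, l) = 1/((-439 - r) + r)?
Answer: -1/256359757 ≈ -3.9008e-9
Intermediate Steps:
m(r, l) = -1/439 (m(r, l) = 1/(-439) = -1/439)
m(724, -591)/583963 = -1/439/583963 = -1/439*1/583963 = -1/256359757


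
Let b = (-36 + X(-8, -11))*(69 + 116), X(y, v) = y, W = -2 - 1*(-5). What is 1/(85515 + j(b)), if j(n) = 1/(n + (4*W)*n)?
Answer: 105820/9049197299 ≈ 1.1694e-5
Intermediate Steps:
W = 3 (W = -2 + 5 = 3)
b = -8140 (b = (-36 - 8)*(69 + 116) = -44*185 = -8140)
j(n) = 1/(13*n) (j(n) = 1/(n + (4*3)*n) = 1/(n + 12*n) = 1/(13*n))
1/(85515 + j(b)) = 1/(85515 + (1/13)/(-8140)) = 1/(85515 + (1/13)*(-1/8140)) = 1/(85515 - 1/105820) = 1/(9049197299/105820) = 105820/9049197299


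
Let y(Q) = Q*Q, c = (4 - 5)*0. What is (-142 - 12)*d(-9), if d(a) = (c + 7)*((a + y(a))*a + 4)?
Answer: 694232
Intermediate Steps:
c = 0 (c = -1*0 = 0)
y(Q) = Q²
d(a) = 28 + 7*a*(a + a²) (d(a) = (0 + 7)*((a + a²)*a + 4) = 7*(a*(a + a²) + 4) = 7*(4 + a*(a + a²)) = 28 + 7*a*(a + a²))
(-142 - 12)*d(-9) = (-142 - 12)*(28 + 7*(-9)² + 7*(-9)³) = -154*(28 + 7*81 + 7*(-729)) = -154*(28 + 567 - 5103) = -154*(-4508) = 694232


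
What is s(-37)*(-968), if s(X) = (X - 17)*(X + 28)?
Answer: -470448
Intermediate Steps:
s(X) = (-17 + X)*(28 + X)
s(-37)*(-968) = (-476 + (-37)² + 11*(-37))*(-968) = (-476 + 1369 - 407)*(-968) = 486*(-968) = -470448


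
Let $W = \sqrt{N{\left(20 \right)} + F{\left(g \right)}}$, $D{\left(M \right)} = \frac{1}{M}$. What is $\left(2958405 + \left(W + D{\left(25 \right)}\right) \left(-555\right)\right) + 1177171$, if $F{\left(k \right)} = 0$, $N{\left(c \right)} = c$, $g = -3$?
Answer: $\frac{20677769}{5} - 1110 \sqrt{5} \approx 4.1331 \cdot 10^{6}$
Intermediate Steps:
$W = 2 \sqrt{5}$ ($W = \sqrt{20 + 0} = \sqrt{20} = 2 \sqrt{5} \approx 4.4721$)
$\left(2958405 + \left(W + D{\left(25 \right)}\right) \left(-555\right)\right) + 1177171 = \left(2958405 + \left(2 \sqrt{5} + \frac{1}{25}\right) \left(-555\right)\right) + 1177171 = \left(2958405 + \left(\frac{1}{25} + 2 \sqrt{5}\right) \left(-555\right)\right) + 1177171 = \left(2958405 - \left(\frac{111}{5} + 1110 \sqrt{5}\right)\right) + 1177171 = \left(\frac{14791914}{5} - 1110 \sqrt{5}\right) + 1177171 = \frac{20677769}{5} - 1110 \sqrt{5}$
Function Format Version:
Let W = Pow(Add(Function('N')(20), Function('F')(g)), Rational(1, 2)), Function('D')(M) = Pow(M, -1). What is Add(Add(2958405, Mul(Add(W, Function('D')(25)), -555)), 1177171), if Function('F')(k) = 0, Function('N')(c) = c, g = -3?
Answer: Add(Rational(20677769, 5), Mul(-1110, Pow(5, Rational(1, 2)))) ≈ 4.1331e+6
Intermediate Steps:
W = Mul(2, Pow(5, Rational(1, 2))) (W = Pow(Add(20, 0), Rational(1, 2)) = Pow(20, Rational(1, 2)) = Mul(2, Pow(5, Rational(1, 2))) ≈ 4.4721)
Add(Add(2958405, Mul(Add(W, Function('D')(25)), -555)), 1177171) = Add(Add(2958405, Mul(Add(Mul(2, Pow(5, Rational(1, 2))), Pow(25, -1)), -555)), 1177171) = Add(Add(2958405, Mul(Add(Mul(2, Pow(5, Rational(1, 2))), Rational(1, 25)), -555)), 1177171) = Add(Add(2958405, Mul(Add(Rational(1, 25), Mul(2, Pow(5, Rational(1, 2)))), -555)), 1177171) = Add(Add(2958405, Add(Rational(-111, 5), Mul(-1110, Pow(5, Rational(1, 2))))), 1177171) = Add(Add(Rational(14791914, 5), Mul(-1110, Pow(5, Rational(1, 2)))), 1177171) = Add(Rational(20677769, 5), Mul(-1110, Pow(5, Rational(1, 2))))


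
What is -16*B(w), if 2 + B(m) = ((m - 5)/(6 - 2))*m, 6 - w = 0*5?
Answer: 8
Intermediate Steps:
w = 6 (w = 6 - 0*5 = 6 - 1*0 = 6 + 0 = 6)
B(m) = -2 + m*(-5/4 + m/4) (B(m) = -2 + ((m - 5)/(6 - 2))*m = -2 + ((-5 + m)/4)*m = -2 + ((-5 + m)*(¼))*m = -2 + (-5/4 + m/4)*m = -2 + m*(-5/4 + m/4))
-16*B(w) = -16*(-2 - 5/4*6 + (¼)*6²) = -16*(-2 - 15/2 + (¼)*36) = -16*(-2 - 15/2 + 9) = -16*(-½) = 8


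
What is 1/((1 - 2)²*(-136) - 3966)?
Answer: -1/4102 ≈ -0.00024378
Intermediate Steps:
1/((1 - 2)²*(-136) - 3966) = 1/((-1)²*(-136) - 3966) = 1/(1*(-136) - 3966) = 1/(-136 - 3966) = 1/(-4102) = -1/4102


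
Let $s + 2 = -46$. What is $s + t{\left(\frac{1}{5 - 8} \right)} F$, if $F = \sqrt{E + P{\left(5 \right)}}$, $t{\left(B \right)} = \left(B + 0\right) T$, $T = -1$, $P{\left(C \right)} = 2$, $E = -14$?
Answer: $-48 + \frac{2 i \sqrt{3}}{3} \approx -48.0 + 1.1547 i$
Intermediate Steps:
$t{\left(B \right)} = - B$ ($t{\left(B \right)} = \left(B + 0\right) \left(-1\right) = B \left(-1\right) = - B$)
$F = 2 i \sqrt{3}$ ($F = \sqrt{-14 + 2} = \sqrt{-12} = 2 i \sqrt{3} \approx 3.4641 i$)
$s = -48$ ($s = -2 - 46 = -48$)
$s + t{\left(\frac{1}{5 - 8} \right)} F = -48 + - \frac{1}{5 - 8} \cdot 2 i \sqrt{3} = -48 + - \frac{1}{-3} \cdot 2 i \sqrt{3} = -48 + \left(-1\right) \left(- \frac{1}{3}\right) 2 i \sqrt{3} = -48 + \frac{2 i \sqrt{3}}{3}$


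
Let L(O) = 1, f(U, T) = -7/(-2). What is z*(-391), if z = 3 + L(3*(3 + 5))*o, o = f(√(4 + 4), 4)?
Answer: -5083/2 ≈ -2541.5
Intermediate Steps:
f(U, T) = 7/2 (f(U, T) = -7*(-½) = 7/2)
o = 7/2 ≈ 3.5000
z = 13/2 (z = 3 + 1*(7/2) = 3 + 7/2 = 13/2 ≈ 6.5000)
z*(-391) = (13/2)*(-391) = -5083/2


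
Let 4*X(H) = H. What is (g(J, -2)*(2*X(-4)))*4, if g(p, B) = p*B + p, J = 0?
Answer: 0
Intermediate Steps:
X(H) = H/4
g(p, B) = p + B*p (g(p, B) = B*p + p = p + B*p)
(g(J, -2)*(2*X(-4)))*4 = ((0*(1 - 2))*(2*((1/4)*(-4))))*4 = ((0*(-1))*(2*(-1)))*4 = (0*(-2))*4 = 0*4 = 0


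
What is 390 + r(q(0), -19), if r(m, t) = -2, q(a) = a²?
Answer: 388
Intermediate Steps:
390 + r(q(0), -19) = 390 - 2 = 388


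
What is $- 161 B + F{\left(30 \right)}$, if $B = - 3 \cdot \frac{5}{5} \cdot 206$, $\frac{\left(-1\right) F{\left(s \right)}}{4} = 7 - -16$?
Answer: $99406$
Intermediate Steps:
$F{\left(s \right)} = -92$ ($F{\left(s \right)} = - 4 \left(7 - -16\right) = - 4 \left(7 + 16\right) = \left(-4\right) 23 = -92$)
$B = -618$ ($B = - 3 \cdot 5 \cdot \frac{1}{5} \cdot 206 = - 3 \cdot 1 \cdot 206 = - 3 \cdot 206 = \left(-1\right) 618 = -618$)
$- 161 B + F{\left(30 \right)} = \left(-161\right) \left(-618\right) - 92 = 99498 - 92 = 99406$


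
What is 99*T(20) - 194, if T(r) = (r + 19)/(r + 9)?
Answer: -1765/29 ≈ -60.862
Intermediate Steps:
T(r) = (19 + r)/(9 + r)
99*T(20) - 194 = 99*((19 + 20)/(9 + 20)) - 194 = 99*(39/29) - 194 = 3861/29 - 194 = -1765/29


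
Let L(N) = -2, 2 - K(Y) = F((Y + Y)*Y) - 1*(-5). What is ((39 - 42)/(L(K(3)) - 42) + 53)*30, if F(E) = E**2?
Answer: 35025/22 ≈ 1592.0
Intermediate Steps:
K(Y) = -3 - 4*Y**4 (K(Y) = 2 - (((Y + Y)*Y)**2 - 1*(-5)) = 2 - (((2*Y)*Y)**2 + 5) = 2 - ((2*Y**2)**2 + 5) = 2 - (4*Y**4 + 5) = 2 - (5 + 4*Y**4) = 2 + (-5 - 4*Y**4) = -3 - 4*Y**4)
((39 - 42)/(L(K(3)) - 42) + 53)*30 = ((39 - 42)/(-2 - 42) + 53)*30 = (-3/(-44) + 53)*30 = (-3*(-1/44) + 53)*30 = (3/44 + 53)*30 = (2335/44)*30 = 35025/22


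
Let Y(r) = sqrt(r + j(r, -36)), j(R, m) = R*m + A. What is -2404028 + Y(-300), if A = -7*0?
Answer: -2404028 + 10*sqrt(105) ≈ -2.4039e+6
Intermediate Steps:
A = 0
j(R, m) = R*m (j(R, m) = R*m + 0 = R*m)
Y(r) = sqrt(35)*sqrt(-r) (Y(r) = sqrt(r + r*(-36)) = sqrt(r - 36*r) = sqrt(-35*r) = sqrt(35)*sqrt(-r))
-2404028 + Y(-300) = -2404028 + sqrt(35)*sqrt(-1*(-300)) = -2404028 + sqrt(35)*sqrt(300) = -2404028 + sqrt(35)*(10*sqrt(3)) = -2404028 + 10*sqrt(105)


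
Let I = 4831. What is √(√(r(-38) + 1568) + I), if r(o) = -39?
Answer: √(4831 + √1529) ≈ 69.786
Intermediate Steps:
√(√(r(-38) + 1568) + I) = √(√(-39 + 1568) + 4831) = √(√1529 + 4831) = √(4831 + √1529)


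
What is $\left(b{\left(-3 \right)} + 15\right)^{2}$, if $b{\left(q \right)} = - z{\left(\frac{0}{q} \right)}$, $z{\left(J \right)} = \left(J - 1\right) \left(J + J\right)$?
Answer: $225$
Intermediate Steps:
$z{\left(J \right)} = 2 J \left(-1 + J\right)$ ($z{\left(J \right)} = \left(-1 + J\right) 2 J = 2 J \left(-1 + J\right)$)
$b{\left(q \right)} = 0$ ($b{\left(q \right)} = - 2 \frac{0}{q} \left(-1 + \frac{0}{q}\right) = - 2 \cdot 0 \left(-1 + 0\right) = - 2 \cdot 0 \left(-1\right) = \left(-1\right) 0 = 0$)
$\left(b{\left(-3 \right)} + 15\right)^{2} = \left(0 + 15\right)^{2} = 15^{2} = 225$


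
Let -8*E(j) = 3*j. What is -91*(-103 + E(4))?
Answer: 19019/2 ≈ 9509.5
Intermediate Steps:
E(j) = -3*j/8
-91*(-103 + E(4)) = -91*(-103 - 3/8*4) = -91*(-103 - 3/2) = -91*(-209/2) = 19019/2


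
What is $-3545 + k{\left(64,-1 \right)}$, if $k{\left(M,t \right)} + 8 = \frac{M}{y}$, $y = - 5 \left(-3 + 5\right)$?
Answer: $- \frac{17797}{5} \approx -3559.4$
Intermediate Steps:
$y = -10$ ($y = \left(-5\right) 2 = -10$)
$k{\left(M,t \right)} = -8 - \frac{M}{10}$ ($k{\left(M,t \right)} = -8 + \frac{M}{-10} = -8 + M \left(- \frac{1}{10}\right) = -8 - \frac{M}{10}$)
$-3545 + k{\left(64,-1 \right)} = -3545 - \frac{72}{5} = - \frac{17797}{5}$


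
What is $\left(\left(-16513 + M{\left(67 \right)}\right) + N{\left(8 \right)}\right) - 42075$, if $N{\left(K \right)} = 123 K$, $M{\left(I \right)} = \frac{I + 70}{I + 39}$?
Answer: $- \frac{6105887}{106} \approx -57603.0$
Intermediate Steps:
$M{\left(I \right)} = \frac{70 + I}{39 + I}$
$\left(\left(-16513 + M{\left(67 \right)}\right) + N{\left(8 \right)}\right) - 42075 = \left(\left(-16513 + \frac{70 + 67}{39 + 67}\right) + 123 \cdot 8\right) - 42075 = \left(\left(-16513 + \frac{1}{106} \cdot 137\right) + 984\right) - 42075 = \left(\left(-16513 + \frac{137}{106}\right) + 984\right) - 42075 = \left(- \frac{1750241}{106} + 984\right) - 42075 = - \frac{1645937}{106} - 42075 = - \frac{6105887}{106}$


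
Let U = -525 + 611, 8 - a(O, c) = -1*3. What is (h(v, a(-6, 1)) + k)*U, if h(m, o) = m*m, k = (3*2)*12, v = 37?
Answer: 123926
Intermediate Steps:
k = 72 (k = 6*12 = 72)
a(O, c) = 11 (a(O, c) = 8 - (-1)*3 = 8 - 1*(-3) = 8 + 3 = 11)
h(m, o) = m²
U = 86
(h(v, a(-6, 1)) + k)*U = (37² + 72)*86 = (1369 + 72)*86 = 1441*86 = 123926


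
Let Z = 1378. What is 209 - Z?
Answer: -1169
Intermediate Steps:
209 - Z = 209 - 1*1378 = 209 - 1378 = -1169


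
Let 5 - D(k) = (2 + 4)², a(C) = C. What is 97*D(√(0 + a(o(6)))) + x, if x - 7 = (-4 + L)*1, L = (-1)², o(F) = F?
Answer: -3003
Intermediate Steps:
L = 1
D(k) = -31 (D(k) = 5 - (2 + 4)² = 5 - 1*6² = 5 - 1*36 = 5 - 36 = -31)
x = 4 (x = 7 + (-4 + 1)*1 = 7 - 3*1 = 7 - 3 = 4)
97*D(√(0 + a(o(6)))) + x = 97*(-31) + 4 = -3007 + 4 = -3003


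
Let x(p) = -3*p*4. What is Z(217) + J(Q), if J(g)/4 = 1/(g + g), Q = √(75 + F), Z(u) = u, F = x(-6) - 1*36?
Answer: 217 + 2*√111/111 ≈ 217.19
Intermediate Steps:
x(p) = -12*p
F = 36 (F = -12*(-6) - 1*36 = 72 - 36 = 36)
Q = √111 (Q = √(75 + 36) = √111 ≈ 10.536)
J(g) = 2/g (J(g) = 4/(g + g) = 4/((2*g)) = 4*(1/(2*g)) = 2/g)
Z(217) + J(Q) = 217 + 2/(√111) = 217 + 2*(√111/111) = 217 + 2*√111/111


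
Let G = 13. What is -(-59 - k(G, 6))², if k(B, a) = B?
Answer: -5184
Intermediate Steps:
-(-59 - k(G, 6))² = -(-59 - 1*13)² = -(-59 - 13)² = -1*(-72)² = -1*5184 = -5184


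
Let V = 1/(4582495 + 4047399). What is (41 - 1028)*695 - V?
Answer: -5919805237711/8629894 ≈ -6.8597e+5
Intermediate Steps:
V = 1/8629894 ≈ 1.1588e-7
(41 - 1028)*695 - V = (41 - 1028)*695 - 1*1/8629894 = -987*695 - 1/8629894 = -685965 - 1/8629894 = -5919805237711/8629894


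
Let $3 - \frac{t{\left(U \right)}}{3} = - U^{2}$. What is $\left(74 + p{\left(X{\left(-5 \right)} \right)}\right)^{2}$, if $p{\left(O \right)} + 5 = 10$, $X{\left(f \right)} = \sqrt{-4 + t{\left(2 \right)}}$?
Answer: $6241$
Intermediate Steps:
$t{\left(U \right)} = 9 + 3 U^{2}$ ($t{\left(U \right)} = 9 - 3 \left(- U^{2}\right) = 9 + 3 U^{2}$)
$X{\left(f \right)} = \sqrt{17}$ ($X{\left(f \right)} = \sqrt{-4 + \left(9 + 3 \cdot 2^{2}\right)} = \sqrt{-4 + \left(9 + 3 \cdot 4\right)} = \sqrt{-4 + \left(9 + 12\right)} = \sqrt{-4 + 21} = \sqrt{17}$)
$p{\left(O \right)} = 5$ ($p{\left(O \right)} = -5 + 10 = 5$)
$\left(74 + p{\left(X{\left(-5 \right)} \right)}\right)^{2} = \left(74 + 5\right)^{2} = 79^{2} = 6241$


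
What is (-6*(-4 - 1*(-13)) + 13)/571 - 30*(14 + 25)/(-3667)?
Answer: 517723/2093857 ≈ 0.24726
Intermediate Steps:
(-6*(-4 - 1*(-13)) + 13)/571 - 30*(14 + 25)/(-3667) = (-6*(-4 + 13) + 13)*(1/571) - 30*39*(-1/3667) = (-6*9 + 13)*(1/571) - 1170*(-1/3667) = (-54 + 13)*(1/571) + 1170/3667 = -41*1/571 + 1170/3667 = -41/571 + 1170/3667 = 517723/2093857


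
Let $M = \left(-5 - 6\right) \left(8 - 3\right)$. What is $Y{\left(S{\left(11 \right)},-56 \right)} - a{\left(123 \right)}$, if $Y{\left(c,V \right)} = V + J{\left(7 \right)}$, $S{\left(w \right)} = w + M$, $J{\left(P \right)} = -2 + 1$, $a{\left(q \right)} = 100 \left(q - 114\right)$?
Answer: $-957$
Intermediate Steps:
$a{\left(q \right)} = -11400 + 100 q$ ($a{\left(q \right)} = 100 \left(-114 + q\right) = -11400 + 100 q$)
$J{\left(P \right)} = -1$
$M = -55$ ($M = \left(-11\right) 5 = -55$)
$S{\left(w \right)} = -55 + w$ ($S{\left(w \right)} = w - 55 = -55 + w$)
$Y{\left(c,V \right)} = -1 + V$ ($Y{\left(c,V \right)} = V - 1 = -1 + V$)
$Y{\left(S{\left(11 \right)},-56 \right)} - a{\left(123 \right)} = \left(-1 - 56\right) - \left(-11400 + 100 \cdot 123\right) = -57 - \left(-11400 + 12300\right) = -57 - 900 = -957$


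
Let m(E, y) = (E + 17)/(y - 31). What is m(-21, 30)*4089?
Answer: 16356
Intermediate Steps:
m(E, y) = (17 + E)/(-31 + y)
m(-21, 30)*4089 = ((17 - 21)/(-31 + 30))*4089 = (-4/(-1))*4089 = -1*(-4)*4089 = 4*4089 = 16356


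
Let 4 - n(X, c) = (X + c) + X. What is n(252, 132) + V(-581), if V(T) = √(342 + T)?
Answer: -632 + I*√239 ≈ -632.0 + 15.46*I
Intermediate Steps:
n(X, c) = 4 - c - 2*X (n(X, c) = 4 - ((X + c) + X) = 4 - (c + 2*X) = 4 + (-c - 2*X) = 4 - c - 2*X)
n(252, 132) + V(-581) = (4 - 1*132 - 2*252) + √(342 - 581) = (4 - 132 - 504) + √(-239) = -632 + I*√239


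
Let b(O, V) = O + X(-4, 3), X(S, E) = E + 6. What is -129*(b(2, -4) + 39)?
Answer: -6450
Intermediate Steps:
X(S, E) = 6 + E
b(O, V) = 9 + O (b(O, V) = O + (6 + 3) = O + 9 = 9 + O)
-129*(b(2, -4) + 39) = -129*((9 + 2) + 39) = -129*(11 + 39) = -129*50 = -6450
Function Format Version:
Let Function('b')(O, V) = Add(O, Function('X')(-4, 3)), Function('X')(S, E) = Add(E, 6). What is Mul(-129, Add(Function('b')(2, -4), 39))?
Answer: -6450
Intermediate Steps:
Function('X')(S, E) = Add(6, E)
Function('b')(O, V) = Add(9, O) (Function('b')(O, V) = Add(O, Add(6, 3)) = Add(O, 9) = Add(9, O))
Mul(-129, Add(Function('b')(2, -4), 39)) = Mul(-129, Add(Add(9, 2), 39)) = Mul(-129, Add(11, 39)) = Mul(-129, 50) = -6450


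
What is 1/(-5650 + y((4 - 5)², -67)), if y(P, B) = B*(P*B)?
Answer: -1/1161 ≈ -0.00086133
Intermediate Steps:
y(P, B) = P*B² (y(P, B) = B*(B*P) = P*B²)
1/(-5650 + y((4 - 5)², -67)) = 1/(-5650 + (4 - 5)²*(-67)²) = 1/(-5650 + (-1)²*4489) = 1/(-5650 + 1*4489) = 1/(-5650 + 4489) = 1/(-1161) = -1/1161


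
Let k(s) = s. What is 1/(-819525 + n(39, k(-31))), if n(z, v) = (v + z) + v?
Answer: -1/819548 ≈ -1.2202e-6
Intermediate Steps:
n(z, v) = z + 2*v
1/(-819525 + n(39, k(-31))) = 1/(-819525 + (39 + 2*(-31))) = 1/(-819525 + (39 - 62)) = 1/(-819525 - 23) = 1/(-819548) = -1/819548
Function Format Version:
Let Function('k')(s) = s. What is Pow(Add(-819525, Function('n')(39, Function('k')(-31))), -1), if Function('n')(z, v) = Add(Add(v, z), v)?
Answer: Rational(-1, 819548) ≈ -1.2202e-6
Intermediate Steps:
Function('n')(z, v) = Add(z, Mul(2, v))
Pow(Add(-819525, Function('n')(39, Function('k')(-31))), -1) = Pow(Add(-819525, Add(39, Mul(2, -31))), -1) = Pow(Add(-819525, Add(39, -62)), -1) = Pow(Add(-819525, -23), -1) = Pow(-819548, -1) = Rational(-1, 819548)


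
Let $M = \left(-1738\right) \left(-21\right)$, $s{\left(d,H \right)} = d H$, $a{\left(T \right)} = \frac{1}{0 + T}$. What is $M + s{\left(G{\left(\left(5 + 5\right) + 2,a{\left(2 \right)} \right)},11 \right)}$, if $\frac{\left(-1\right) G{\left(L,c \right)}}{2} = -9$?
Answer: $36696$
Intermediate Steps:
$a{\left(T \right)} = \frac{1}{T}$
$G{\left(L,c \right)} = 18$ ($G{\left(L,c \right)} = \left(-2\right) \left(-9\right) = 18$)
$s{\left(d,H \right)} = H d$
$M = 36498$
$M + s{\left(G{\left(\left(5 + 5\right) + 2,a{\left(2 \right)} \right)},11 \right)} = 36498 + 11 \cdot 18 = 36498 + 198 = 36696$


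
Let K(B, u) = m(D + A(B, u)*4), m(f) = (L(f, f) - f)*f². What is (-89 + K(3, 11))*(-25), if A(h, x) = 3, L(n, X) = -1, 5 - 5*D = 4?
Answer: 256711/5 ≈ 51342.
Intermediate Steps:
D = ⅕ (D = 1 - ⅕*4 = 1 - ⅘ = ⅕ ≈ 0.20000)
m(f) = f²*(-1 - f) (m(f) = (-1 - f)*f² = f²*(-1 - f))
K(B, u) = -245586/125 (K(B, u) = (⅕ + 3*4)²*(-1 - (⅕ + 3*4)) = (⅕ + 12)²*(-1 - (⅕ + 12)) = (61/5)²*(-1 - 1*61/5) = 3721*(-1 - 61/5)/25 = (3721/25)*(-66/5) = -245586/125)
(-89 + K(3, 11))*(-25) = (-89 - 245586/125)*(-25) = -256711/125*(-25) = 256711/5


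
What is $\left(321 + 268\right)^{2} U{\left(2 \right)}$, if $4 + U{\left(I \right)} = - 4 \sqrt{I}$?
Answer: $-1387684 - 1387684 \sqrt{2} \approx -3.3502 \cdot 10^{6}$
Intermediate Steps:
$U{\left(I \right)} = -4 - 4 \sqrt{I}$
$\left(321 + 268\right)^{2} U{\left(2 \right)} = \left(321 + 268\right)^{2} \left(-4 - 4 \sqrt{2}\right) = 589^{2} \left(-4 - 4 \sqrt{2}\right) = 346921 \left(-4 - 4 \sqrt{2}\right) = -1387684 - 1387684 \sqrt{2}$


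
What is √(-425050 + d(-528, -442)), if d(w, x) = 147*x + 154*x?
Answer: 82*I*√83 ≈ 747.06*I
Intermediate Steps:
d(w, x) = 301*x
√(-425050 + d(-528, -442)) = √(-425050 + 301*(-442)) = √(-425050 - 133042) = √(-558092) = 82*I*√83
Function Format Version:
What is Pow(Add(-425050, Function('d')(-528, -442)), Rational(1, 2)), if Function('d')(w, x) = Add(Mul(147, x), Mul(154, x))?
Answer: Mul(82, I, Pow(83, Rational(1, 2))) ≈ Mul(747.06, I)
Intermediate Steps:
Function('d')(w, x) = Mul(301, x)
Pow(Add(-425050, Function('d')(-528, -442)), Rational(1, 2)) = Pow(Add(-425050, Mul(301, -442)), Rational(1, 2)) = Pow(Add(-425050, -133042), Rational(1, 2)) = Pow(-558092, Rational(1, 2)) = Mul(82, I, Pow(83, Rational(1, 2)))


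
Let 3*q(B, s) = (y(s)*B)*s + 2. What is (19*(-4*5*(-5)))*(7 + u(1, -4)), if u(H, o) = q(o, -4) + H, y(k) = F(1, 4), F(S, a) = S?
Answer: 26600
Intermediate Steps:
y(k) = 1
q(B, s) = ⅔ + B*s/3 (q(B, s) = ((1*B)*s + 2)/3 = (B*s + 2)/3 = (2 + B*s)/3 = ⅔ + B*s/3)
u(H, o) = ⅔ + H - 4*o/3 (u(H, o) = (⅔ + (⅓)*o*(-4)) + H = (⅔ - 4*o/3) + H = ⅔ + H - 4*o/3)
(19*(-4*5*(-5)))*(7 + u(1, -4)) = (19*(-4*5*(-5)))*(7 + (⅔ + 1 - 4/3*(-4))) = (19*(-20*(-5)))*(7 + (⅔ + 1 + 16/3)) = (19*100)*(7 + 7) = 1900*14 = 26600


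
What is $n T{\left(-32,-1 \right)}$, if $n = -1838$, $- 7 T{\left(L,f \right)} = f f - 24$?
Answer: $- \frac{42274}{7} \approx -6039.1$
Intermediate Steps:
$T{\left(L,f \right)} = \frac{24}{7} - \frac{f^{2}}{7}$ ($T{\left(L,f \right)} = - \frac{f f - 24}{7} = - \frac{f^{2} - 24}{7} = - \frac{-24 + f^{2}}{7} = \frac{24}{7} - \frac{f^{2}}{7}$)
$n T{\left(-32,-1 \right)} = - 1838 \left(\frac{24}{7} - \frac{\left(-1\right)^{2}}{7}\right) = - 1838 \left(\frac{24}{7} - \frac{1}{7}\right) = \left(-1838\right) \frac{23}{7} = - \frac{42274}{7}$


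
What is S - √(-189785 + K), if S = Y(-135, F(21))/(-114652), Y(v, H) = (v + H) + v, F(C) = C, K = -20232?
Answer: 249/114652 - I*√210017 ≈ 0.0021718 - 458.28*I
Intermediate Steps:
Y(v, H) = H + 2*v (Y(v, H) = (H + v) + v = H + 2*v)
S = 249/114652 (S = (21 + 2*(-135))/(-114652) = (21 - 270)*(-1/114652) = -249*(-1/114652) = 249/114652 ≈ 0.0021718)
S - √(-189785 + K) = 249/114652 - √(-189785 - 20232) = 249/114652 - √(-210017) = 249/114652 - I*√210017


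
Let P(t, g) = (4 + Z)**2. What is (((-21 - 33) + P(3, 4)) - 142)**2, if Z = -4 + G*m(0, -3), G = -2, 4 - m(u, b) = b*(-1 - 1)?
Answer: 32400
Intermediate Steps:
m(u, b) = 4 + 2*b (m(u, b) = 4 - b*(-1 - 1) = 4 - b*(-2) = 4 - (-2)*b = 4 + 2*b)
Z = 0 (Z = -4 - 2*(4 + 2*(-3)) = -4 - 2*(4 - 6) = -4 - 2*(-2) = -4 + 4 = 0)
P(t, g) = 16 (P(t, g) = (4 + 0)**2 = 4**2 = 16)
(((-21 - 33) + P(3, 4)) - 142)**2 = (((-21 - 33) + 16) - 142)**2 = ((-54 + 16) - 142)**2 = (-38 - 142)**2 = (-180)**2 = 32400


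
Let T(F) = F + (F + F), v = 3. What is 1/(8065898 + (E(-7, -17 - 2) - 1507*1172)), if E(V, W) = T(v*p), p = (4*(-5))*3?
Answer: 1/6299154 ≈ 1.5875e-7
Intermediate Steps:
p = -60 (p = -20*3 = -60)
T(F) = 3*F (T(F) = F + 2*F = 3*F)
E(V, W) = -540 (E(V, W) = 3*(3*(-60)) = 3*(-180) = -540)
1/(8065898 + (E(-7, -17 - 2) - 1507*1172)) = 1/(8065898 + (-540 - 1507*1172)) = 1/(8065898 + (-540 - 1766204)) = 1/(8065898 - 1766744) = 1/6299154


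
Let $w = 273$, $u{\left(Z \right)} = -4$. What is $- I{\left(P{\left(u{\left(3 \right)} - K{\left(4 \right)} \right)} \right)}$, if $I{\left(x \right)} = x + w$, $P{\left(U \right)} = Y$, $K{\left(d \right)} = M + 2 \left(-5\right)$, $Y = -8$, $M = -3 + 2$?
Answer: $-265$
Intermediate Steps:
$M = -1$
$K{\left(d \right)} = -11$ ($K{\left(d \right)} = -1 + 2 \left(-5\right) = -1 - 10 = -11$)
$P{\left(U \right)} = -8$
$I{\left(x \right)} = 273 + x$ ($I{\left(x \right)} = x + 273 = 273 + x$)
$- I{\left(P{\left(u{\left(3 \right)} - K{\left(4 \right)} \right)} \right)} = - (273 - 8) = \left(-1\right) 265 = -265$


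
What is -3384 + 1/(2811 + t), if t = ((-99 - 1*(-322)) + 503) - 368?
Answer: -10723895/3169 ≈ -3384.0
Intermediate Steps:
t = 358 (t = ((-99 + 322) + 503) - 368 = (223 + 503) - 368 = 726 - 368 = 358)
-3384 + 1/(2811 + t) = -3384 + 1/(2811 + 358) = -3384 + 1/3169 = -10723895/3169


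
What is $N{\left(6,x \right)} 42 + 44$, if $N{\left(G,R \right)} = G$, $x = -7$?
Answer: $296$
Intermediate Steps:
$N{\left(6,x \right)} 42 + 44 = 6 \cdot 42 + 44 = 252 + 44 = 296$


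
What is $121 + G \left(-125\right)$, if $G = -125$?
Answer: $15746$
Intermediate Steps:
$121 + G \left(-125\right) = 121 - -15625 = 121 + 15625 = 15746$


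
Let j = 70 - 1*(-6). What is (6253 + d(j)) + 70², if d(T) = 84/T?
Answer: 211928/19 ≈ 11154.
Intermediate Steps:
j = 76 (j = 70 + 6 = 76)
(6253 + d(j)) + 70² = (6253 + 84/76) + 70² = (6253 + 84*(1/76)) + 4900 = (6253 + 21/19) + 4900 = 118828/19 + 4900 = 211928/19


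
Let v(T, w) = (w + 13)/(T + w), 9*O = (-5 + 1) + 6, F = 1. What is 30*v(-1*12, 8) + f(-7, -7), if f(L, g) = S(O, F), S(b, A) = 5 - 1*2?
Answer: -309/2 ≈ -154.50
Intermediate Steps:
O = 2/9 (O = ((-5 + 1) + 6)/9 = (-4 + 6)/9 = (1/9)*2 = 2/9 ≈ 0.22222)
S(b, A) = 3 (S(b, A) = 5 - 2 = 3)
f(L, g) = 3
v(T, w) = (13 + w)/(T + w)
30*v(-1*12, 8) + f(-7, -7) = 30*((13 + 8)/(-1*12 + 8)) + 3 = 30*(21/(-12 + 8)) + 3 = 30*(21/(-4)) + 3 = 30*(-1/4*21) + 3 = 30*(-21/4) + 3 = -315/2 + 3 = -309/2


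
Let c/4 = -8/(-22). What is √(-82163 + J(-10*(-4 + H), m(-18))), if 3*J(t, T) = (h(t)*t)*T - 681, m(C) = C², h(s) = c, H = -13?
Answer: I*√6737830/11 ≈ 235.98*I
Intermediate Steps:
c = 16/11 (c = 4*(-8/(-22)) = 4*(-8*(-1/22)) = 4*(4/11) = 16/11 ≈ 1.4545)
h(s) = 16/11
J(t, T) = -227 + 16*T*t/33 (J(t, T) = ((16*t/11)*T - 681)/3 = (16*T*t/11 - 681)/3 = (-681 + 16*T*t/11)/3 = -227 + 16*T*t/33)
√(-82163 + J(-10*(-4 + H), m(-18))) = √(-82163 + (-227 + (16/33)*(-18)²*(-10*(-4 - 13)))) = √(-82163 + (-227 + (16/33)*324*(-10*(-17)))) = √(-82163 + (-227 + (16/33)*324*170)) = √(-82163 + (-227 + 293760/11)) = √(-82163 + 291263/11) = √(-612530/11) = I*√6737830/11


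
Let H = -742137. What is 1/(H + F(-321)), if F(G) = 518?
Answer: -1/741619 ≈ -1.3484e-6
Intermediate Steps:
1/(H + F(-321)) = 1/(-742137 + 518) = 1/(-741619) = -1/741619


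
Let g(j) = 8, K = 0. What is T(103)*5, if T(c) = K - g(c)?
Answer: -40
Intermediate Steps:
T(c) = -8 (T(c) = 0 - 1*8 = 0 - 8 = -8)
T(103)*5 = -8*5 = -40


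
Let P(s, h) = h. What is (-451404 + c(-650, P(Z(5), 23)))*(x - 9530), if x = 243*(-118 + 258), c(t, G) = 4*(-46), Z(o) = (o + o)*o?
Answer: -11059390120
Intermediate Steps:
Z(o) = 2*o² (Z(o) = (2*o)*o = 2*o²)
c(t, G) = -184
x = 34020 (x = 243*140 = 34020)
(-451404 + c(-650, P(Z(5), 23)))*(x - 9530) = (-451404 - 184)*(34020 - 9530) = -451588*24490 = -11059390120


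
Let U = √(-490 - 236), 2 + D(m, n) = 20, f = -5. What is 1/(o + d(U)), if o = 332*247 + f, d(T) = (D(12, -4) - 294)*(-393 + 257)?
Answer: 1/119535 ≈ 8.3658e-6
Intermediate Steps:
D(m, n) = 18 (D(m, n) = -2 + 20 = 18)
U = 11*I*√6 (U = √(-726) = 11*I*√6 ≈ 26.944*I)
d(T) = 37536 (d(T) = (18 - 294)*(-393 + 257) = -276*(-136) = 37536)
o = 81999 (o = 332*247 - 5 = 82004 - 5 = 81999)
1/(o + d(U)) = 1/(81999 + 37536) = 1/119535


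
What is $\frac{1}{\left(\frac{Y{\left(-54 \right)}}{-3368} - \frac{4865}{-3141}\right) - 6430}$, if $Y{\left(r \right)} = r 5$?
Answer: $- \frac{5289444}{34002508225} \approx -0.00015556$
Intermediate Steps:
$Y{\left(r \right)} = 5 r$
$\frac{1}{\left(\frac{Y{\left(-54 \right)}}{-3368} - \frac{4865}{-3141}\right) - 6430} = \frac{1}{\left(\frac{5 \left(-54\right)}{-3368} - \frac{4865}{-3141}\right) - 6430} = \frac{1}{\left(\left(-270\right) \left(- \frac{1}{3368}\right) - - \frac{4865}{3141}\right) - 6430} = \frac{1}{\left(\frac{135}{1684} + \frac{4865}{3141}\right) - 6430} = \frac{1}{\frac{8616695}{5289444} - 6430} = \frac{1}{- \frac{34002508225}{5289444}} = - \frac{5289444}{34002508225}$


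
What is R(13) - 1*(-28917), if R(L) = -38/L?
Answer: 375883/13 ≈ 28914.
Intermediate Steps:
R(13) - 1*(-28917) = -38/13 - 1*(-28917) = -38*1/13 + 28917 = -38/13 + 28917 = 375883/13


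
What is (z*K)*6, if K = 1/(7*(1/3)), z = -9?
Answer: -162/7 ≈ -23.143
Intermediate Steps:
K = 3/7 (K = 1/(7*(⅓)) = (⅐)*3 = 3/7 ≈ 0.42857)
(z*K)*6 = -9*3/7*6 = -27/7*6 = -162/7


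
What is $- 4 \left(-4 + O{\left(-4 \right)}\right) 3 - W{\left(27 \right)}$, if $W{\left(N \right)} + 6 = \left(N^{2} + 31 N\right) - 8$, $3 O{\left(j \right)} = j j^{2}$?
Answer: $-1248$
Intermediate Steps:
$O{\left(j \right)} = \frac{j^{3}}{3}$ ($O{\left(j \right)} = \frac{j j^{2}}{3} = \frac{j^{3}}{3}$)
$W{\left(N \right)} = -14 + N^{2} + 31 N$ ($W{\left(N \right)} = -6 - \left(8 - N^{2} - 31 N\right) = -6 + \left(-8 + N^{2} + 31 N\right) = -14 + N^{2} + 31 N$)
$- 4 \left(-4 + O{\left(-4 \right)}\right) 3 - W{\left(27 \right)} = - 4 \left(-4 + \frac{\left(-4\right)^{3}}{3}\right) 3 - \left(-14 + 27^{2} + 31 \cdot 27\right) = - 4 \left(-4 + \frac{1}{3} \left(-64\right)\right) 3 - \left(-14 + 729 + 837\right) = - 4 \left(-4 - \frac{64}{3}\right) 3 - 1552 = \left(-4\right) \left(- \frac{76}{3}\right) 3 - 1552 = \frac{304}{3} \cdot 3 - 1552 = 304 - 1552 = -1248$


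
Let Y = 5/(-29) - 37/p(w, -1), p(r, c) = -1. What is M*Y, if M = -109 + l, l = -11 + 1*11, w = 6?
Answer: -116412/29 ≈ -4014.2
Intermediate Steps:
l = 0 (l = -11 + 11 = 0)
M = -109 (M = -109 + 0 = -109)
Y = 1068/29 (Y = 5/(-29) - 37/(-1) = 5*(-1/29) - 37*(-1) = -5/29 + 37 = 1068/29 ≈ 36.828)
M*Y = -109*1068/29 = -116412/29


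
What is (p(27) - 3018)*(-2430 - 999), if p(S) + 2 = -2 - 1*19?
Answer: 10427589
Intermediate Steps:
p(S) = -23 (p(S) = -2 + (-2 - 1*19) = -2 + (-2 - 19) = -2 - 21 = -23)
(p(27) - 3018)*(-2430 - 999) = (-23 - 3018)*(-2430 - 999) = -3041*(-3429) = 10427589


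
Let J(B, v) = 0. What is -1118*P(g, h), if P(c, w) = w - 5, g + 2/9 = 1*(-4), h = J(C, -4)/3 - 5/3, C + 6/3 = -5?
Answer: 22360/3 ≈ 7453.3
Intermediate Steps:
C = -7 (C = -2 - 5 = -7)
h = -5/3 (h = 0/3 - 5/3 = 0*(⅓) - 5*⅓ = 0 - 5/3 = -5/3 ≈ -1.6667)
g = -38/9 (g = -2/9 + 1*(-4) = -2/9 - 4 = -38/9 ≈ -4.2222)
P(c, w) = -5 + w
-1118*P(g, h) = -1118*(-5 - 5/3) = -1118*(-20/3) = 22360/3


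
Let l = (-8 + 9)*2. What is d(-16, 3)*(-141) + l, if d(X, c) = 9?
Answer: -1267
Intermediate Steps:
l = 2 (l = 1*2 = 2)
d(-16, 3)*(-141) + l = 9*(-141) + 2 = -1269 + 2 = -1267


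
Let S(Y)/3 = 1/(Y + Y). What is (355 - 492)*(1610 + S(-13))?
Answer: -5734409/26 ≈ -2.2055e+5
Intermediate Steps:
S(Y) = 3/(2*Y) (S(Y) = 3/(Y + Y) = 3/((2*Y)) = 3*(1/(2*Y)) = 3/(2*Y))
(355 - 492)*(1610 + S(-13)) = (355 - 492)*(1610 + (3/2)/(-13)) = -137*(1610 + (3/2)*(-1/13)) = -137*(1610 - 3/26) = -137*41857/26 = -5734409/26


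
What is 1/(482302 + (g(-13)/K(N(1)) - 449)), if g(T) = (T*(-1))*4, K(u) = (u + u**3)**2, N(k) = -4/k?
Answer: 1156/557022081 ≈ 2.0753e-6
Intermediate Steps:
g(T) = -4*T (g(T) = -T*4 = -4*T)
1/(482302 + (g(-13)/K(N(1)) - 449)) = 1/(482302 + ((-4*(-13))/(((-4/1)**2*(1 + (-4/1)**2)**2)) - 449)) = 1/(482302 + (52/((-4*1)**2*(1 + (-4*1)**2)**2) - 449)) = 1/(482302 + (52/((-4)**2*(1 + (-4)**2)**2) - 449)) = 1/(482302 + (52/(16*(1 + 16)**2) - 449)) = 1/(482302 + (52/(16*17**2) - 449)) = 1/(482302 + (52/(16*289) - 449)) = 1/(482302 + (52/4624 - 449)) = 1/(482302 + ((1/4624)*52 - 449)) = 1/(482302 + (13/1156 - 449)) = 1/(482302 - 519031/1156) = 1/(557022081/1156) = 1156/557022081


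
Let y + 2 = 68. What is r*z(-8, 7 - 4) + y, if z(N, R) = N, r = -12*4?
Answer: 450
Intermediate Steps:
y = 66 (y = -2 + 68 = 66)
r = -48
r*z(-8, 7 - 4) + y = -48*(-8) + 66 = 384 + 66 = 450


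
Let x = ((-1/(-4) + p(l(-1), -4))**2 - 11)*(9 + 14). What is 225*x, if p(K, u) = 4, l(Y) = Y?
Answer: 584775/16 ≈ 36548.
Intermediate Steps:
x = 2599/16 (x = ((-1/(-4) + 4)**2 - 11)*(9 + 14) = ((-1*(-1/4) + 4)**2 - 11)*23 = ((1/4 + 4)**2 - 11)*23 = ((17/4)**2 - 11)*23 = (289/16 - 11)*23 = (113/16)*23 = 2599/16 ≈ 162.44)
225*x = 225*(2599/16) = 584775/16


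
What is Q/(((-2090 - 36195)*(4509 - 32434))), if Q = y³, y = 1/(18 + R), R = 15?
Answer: 1/38420556656625 ≈ 2.6028e-14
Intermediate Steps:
y = 1/33 (y = 1/(18 + 15) = 1/33 ≈ 0.030303)
Q = 1/35937 (Q = (1/33)³ = 1/35937 ≈ 2.7826e-5)
Q/(((-2090 - 36195)*(4509 - 32434))) = 1/(35937*(((-2090 - 36195)*(4509 - 32434)))) = 1/(35937*((-38285*(-27925)))) = (1/35937)/1069108625 = (1/35937)*(1/1069108625) = 1/38420556656625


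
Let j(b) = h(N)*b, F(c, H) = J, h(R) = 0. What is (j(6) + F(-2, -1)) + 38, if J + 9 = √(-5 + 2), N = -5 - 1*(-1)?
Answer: 29 + I*√3 ≈ 29.0 + 1.732*I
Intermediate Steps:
N = -4 (N = -5 + 1 = -4)
J = -9 + I*√3 (J = -9 + √(-5 + 2) = -9 + √(-3) = -9 + I*√3 ≈ -9.0 + 1.732*I)
F(c, H) = -9 + I*√3
j(b) = 0 (j(b) = 0*b = 0)
(j(6) + F(-2, -1)) + 38 = (0 + (-9 + I*√3)) + 38 = (-9 + I*√3) + 38 = 29 + I*√3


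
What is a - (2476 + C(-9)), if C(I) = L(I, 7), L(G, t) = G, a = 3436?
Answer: 969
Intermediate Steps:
C(I) = I
a - (2476 + C(-9)) = 3436 - (2476 - 9) = 3436 - 1*2467 = 3436 - 2467 = 969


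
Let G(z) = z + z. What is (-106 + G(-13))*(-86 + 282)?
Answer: -25872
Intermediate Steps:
G(z) = 2*z
(-106 + G(-13))*(-86 + 282) = (-106 + 2*(-13))*(-86 + 282) = (-106 - 26)*196 = -132*196 = -25872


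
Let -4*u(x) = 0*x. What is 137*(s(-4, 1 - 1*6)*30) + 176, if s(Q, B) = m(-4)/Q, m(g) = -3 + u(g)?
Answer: 6517/2 ≈ 3258.5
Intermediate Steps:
u(x) = 0 (u(x) = -0*x = -¼*0 = 0)
m(g) = -3 (m(g) = -3 + 0 = -3)
s(Q, B) = -3/Q
137*(s(-4, 1 - 1*6)*30) + 176 = 137*(-3/(-4)*30) + 176 = 137*(-3*(-¼)*30) + 176 = 137*((¾)*30) + 176 = 137*(45/2) + 176 = 6165/2 + 176 = 6517/2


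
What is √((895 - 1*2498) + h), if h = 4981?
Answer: √3378 ≈ 58.121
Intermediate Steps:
√((895 - 1*2498) + h) = √((895 - 1*2498) + 4981) = √((895 - 2498) + 4981) = √(-1603 + 4981) = √3378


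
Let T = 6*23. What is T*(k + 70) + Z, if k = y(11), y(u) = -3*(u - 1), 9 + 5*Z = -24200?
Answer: 3391/5 ≈ 678.20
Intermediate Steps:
Z = -24209/5 (Z = -9/5 + (⅕)*(-24200) = -9/5 - 4840 = -24209/5 ≈ -4841.8)
T = 138
y(u) = 3 - 3*u (y(u) = -3*(-1 + u) = 3 - 3*u)
k = -30 (k = 3 - 3*11 = 3 - 33 = -30)
T*(k + 70) + Z = 138*(-30 + 70) - 24209/5 = 138*40 - 24209/5 = 5520 - 24209/5 = 3391/5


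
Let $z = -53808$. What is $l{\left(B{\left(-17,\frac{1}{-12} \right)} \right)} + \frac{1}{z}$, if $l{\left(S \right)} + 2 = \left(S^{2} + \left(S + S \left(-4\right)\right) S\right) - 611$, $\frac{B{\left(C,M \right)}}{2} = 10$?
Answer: $- \frac{76030705}{53808} \approx -1413.0$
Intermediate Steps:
$B{\left(C,M \right)} = 20$ ($B{\left(C,M \right)} = 2 \cdot 10 = 20$)
$l{\left(S \right)} = -613 - 2 S^{2}$ ($l{\left(S \right)} = -2 - \left(611 - S^{2} - \left(S + S \left(-4\right)\right) S\right) = -2 - \left(611 - S^{2} - \left(S - 4 S\right) S\right) = -2 - \left(611 - S^{2} - - 3 S S\right) = -2 + \left(\left(S^{2} - 3 S^{2}\right) - 611\right) = -2 - \left(611 + 2 S^{2}\right) = -613 - 2 S^{2}$)
$l{\left(B{\left(-17,\frac{1}{-12} \right)} \right)} + \frac{1}{z} = \left(-613 - 2 \cdot 20^{2}\right) + \frac{1}{-53808} = \left(-613 - 800\right) - \frac{1}{53808} = -1413 - \frac{1}{53808} = - \frac{76030705}{53808}$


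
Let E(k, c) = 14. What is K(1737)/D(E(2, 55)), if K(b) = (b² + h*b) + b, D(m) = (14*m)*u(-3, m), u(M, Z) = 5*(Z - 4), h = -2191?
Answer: -786861/9800 ≈ -80.292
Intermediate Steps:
u(M, Z) = -20 + 5*Z (u(M, Z) = 5*(-4 + Z) = -20 + 5*Z)
D(m) = 14*m*(-20 + 5*m) (D(m) = (14*m)*(-20 + 5*m) = 14*m*(-20 + 5*m))
K(b) = b² - 2190*b (K(b) = (b² - 2191*b) + b = b² - 2190*b)
K(1737)/D(E(2, 55)) = (1737*(-2190 + 1737))/((70*14*(-4 + 14))) = (1737*(-453))/((70*14*10)) = -786861/9800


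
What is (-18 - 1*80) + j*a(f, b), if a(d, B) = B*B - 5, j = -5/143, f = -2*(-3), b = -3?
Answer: -14034/143 ≈ -98.140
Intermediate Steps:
f = 6
j = -5/143 (j = -5*1/143 = -5/143 ≈ -0.034965)
a(d, B) = -5 + B**2 (a(d, B) = B**2 - 5 = -5 + B**2)
(-18 - 1*80) + j*a(f, b) = (-18 - 1*80) - 5*(-5 + (-3)**2)/143 = (-18 - 80) - 5*(-5 + 9)/143 = -98 - 5/143*4 = -98 - 20/143 = -14034/143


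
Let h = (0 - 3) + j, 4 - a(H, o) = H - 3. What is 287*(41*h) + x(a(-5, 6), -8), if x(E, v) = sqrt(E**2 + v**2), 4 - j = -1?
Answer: 23534 + 4*sqrt(13) ≈ 23548.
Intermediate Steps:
j = 5 (j = 4 - 1*(-1) = 4 + 1 = 5)
a(H, o) = 7 - H (a(H, o) = 4 - (H - 3) = 4 - (-3 + H) = 4 + (3 - H) = 7 - H)
h = 2 (h = (0 - 3) + 5 = -3 + 5 = 2)
287*(41*h) + x(a(-5, 6), -8) = 287*(41*2) + sqrt((7 - 1*(-5))**2 + (-8)**2) = 287*82 + sqrt((7 + 5)**2 + 64) = 23534 + sqrt(12**2 + 64) = 23534 + sqrt(144 + 64) = 23534 + sqrt(208) = 23534 + 4*sqrt(13)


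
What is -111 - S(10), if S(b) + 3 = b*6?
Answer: -168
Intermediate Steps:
S(b) = -3 + 6*b (S(b) = -3 + b*6 = -3 + 6*b)
-111 - S(10) = -111 - (-3 + 6*10) = -111 - (-3 + 60) = -111 - 1*57 = -111 - 57 = -168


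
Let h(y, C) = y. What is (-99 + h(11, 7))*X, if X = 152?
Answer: -13376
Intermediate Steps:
(-99 + h(11, 7))*X = (-99 + 11)*152 = -88*152 = -13376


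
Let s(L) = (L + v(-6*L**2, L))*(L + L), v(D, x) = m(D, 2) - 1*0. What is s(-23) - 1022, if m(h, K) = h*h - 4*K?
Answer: -463416292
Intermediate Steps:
m(h, K) = h**2 - 4*K
v(D, x) = -8 + D**2 (v(D, x) = (D**2 - 4*2) - 1*0 = (D**2 - 8) + 0 = (-8 + D**2) + 0 = -8 + D**2)
s(L) = 2*L*(-8 + L + 36*L**4) (s(L) = (L + (-8 + (-6*L**2)**2))*(L + L) = (L + (-8 + 36*L**4))*(2*L) = (-8 + L + 36*L**4)*(2*L) = 2*L*(-8 + L + 36*L**4))
s(-23) - 1022 = 2*(-23)*(-8 - 23 + 36*(-23)**4) - 1022 = 2*(-23)*(-8 - 23 + 36*279841) - 1022 = 2*(-23)*(-8 - 23 + 10074276) - 1022 = 2*(-23)*10074245 - 1022 = -463415270 - 1022 = -463416292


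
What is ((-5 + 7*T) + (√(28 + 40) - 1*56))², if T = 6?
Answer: 429 - 76*√17 ≈ 115.64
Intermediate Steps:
((-5 + 7*T) + (√(28 + 40) - 1*56))² = ((-5 + 7*6) + (√(28 + 40) - 1*56))² = ((-5 + 42) + (√68 - 56))² = (37 + (2*√17 - 56))² = (37 + (-56 + 2*√17))² = (-19 + 2*√17)²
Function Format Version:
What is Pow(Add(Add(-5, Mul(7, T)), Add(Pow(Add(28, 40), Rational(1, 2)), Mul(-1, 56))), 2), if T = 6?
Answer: Add(429, Mul(-76, Pow(17, Rational(1, 2)))) ≈ 115.64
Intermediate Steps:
Pow(Add(Add(-5, Mul(7, T)), Add(Pow(Add(28, 40), Rational(1, 2)), Mul(-1, 56))), 2) = Pow(Add(Add(-5, Mul(7, 6)), Add(Pow(Add(28, 40), Rational(1, 2)), Mul(-1, 56))), 2) = Pow(Add(Add(-5, 42), Add(Pow(68, Rational(1, 2)), -56)), 2) = Pow(Add(37, Add(Mul(2, Pow(17, Rational(1, 2))), -56)), 2) = Pow(Add(37, Add(-56, Mul(2, Pow(17, Rational(1, 2))))), 2) = Pow(Add(-19, Mul(2, Pow(17, Rational(1, 2)))), 2)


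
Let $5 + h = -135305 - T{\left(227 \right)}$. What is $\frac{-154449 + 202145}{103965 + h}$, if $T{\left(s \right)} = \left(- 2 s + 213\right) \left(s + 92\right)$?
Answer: $\frac{23848}{22767} \approx 1.0475$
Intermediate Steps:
$T{\left(s \right)} = \left(92 + s\right) \left(213 - 2 s\right)$ ($T{\left(s \right)} = \left(213 - 2 s\right) \left(92 + s\right) = \left(92 + s\right) \left(213 - 2 s\right)$)
$h = -58431$ ($h = -5 - \left(154901 - 103058 + 6583\right) = -5 - \left(161484 - 103058\right) = -5 - 58426 = -58431$)
$\frac{-154449 + 202145}{103965 + h} = \frac{-154449 + 202145}{103965 - 58431} = \frac{47696}{45534} = 47696 \cdot \frac{1}{45534} = \frac{23848}{22767}$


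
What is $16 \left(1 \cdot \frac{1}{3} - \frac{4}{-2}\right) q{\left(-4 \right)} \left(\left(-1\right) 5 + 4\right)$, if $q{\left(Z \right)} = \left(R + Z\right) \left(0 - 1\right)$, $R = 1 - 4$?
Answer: $- \frac{784}{3} \approx -261.33$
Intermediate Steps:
$R = -3$
$q{\left(Z \right)} = 3 - Z$ ($q{\left(Z \right)} = \left(-3 + Z\right) \left(0 - 1\right) = \left(-3 + Z\right) \left(-1\right) = 3 - Z$)
$16 \left(1 \cdot \frac{1}{3} - \frac{4}{-2}\right) q{\left(-4 \right)} \left(\left(-1\right) 5 + 4\right) = 16 \left(1 \cdot \frac{1}{3} - \frac{4}{-2}\right) \left(3 - -4\right) \left(\left(-1\right) 5 + 4\right) = 16 \left(1 \cdot \frac{1}{3} - -2\right) \left(3 + 4\right) \left(-5 + 4\right) = 16 \left(\frac{1}{3} + 2\right) 7 \left(-1\right) = 16 \cdot \frac{7}{3} \cdot 7 \left(-1\right) = \frac{112}{3} \cdot 7 \left(-1\right) = \frac{784}{3} \left(-1\right) = - \frac{784}{3}$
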